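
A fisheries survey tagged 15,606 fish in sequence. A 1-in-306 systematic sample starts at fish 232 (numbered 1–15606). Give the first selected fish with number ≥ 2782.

2986

k = 306
Steps past start: ⌈(2782 − 232)/306⌉ = ⌈2550/306⌉ = 9
Selected fish: 232 + 9×306 = 2986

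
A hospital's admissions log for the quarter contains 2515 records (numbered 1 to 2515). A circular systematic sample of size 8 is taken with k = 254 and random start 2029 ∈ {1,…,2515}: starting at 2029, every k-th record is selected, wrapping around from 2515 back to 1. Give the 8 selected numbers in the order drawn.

Selection 1: 2029
Selection 2: 2029 + 254 = 2283
Selection 3: 2283 + 254 = 2537 → 2537 − 2515 = 22
Selection 4: 22 + 254 = 276
Selection 5: 276 + 254 = 530
Selection 6: 530 + 254 = 784
Selection 7: 784 + 254 = 1038
Selection 8: 1038 + 254 = 1292

2029, 2283, 22, 276, 530, 784, 1038, 1292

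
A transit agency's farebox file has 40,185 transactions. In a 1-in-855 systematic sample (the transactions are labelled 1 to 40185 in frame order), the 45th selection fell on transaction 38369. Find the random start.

749

k = 855
r = 38369 − (45−1)×855 = 38369 − 37620 = 749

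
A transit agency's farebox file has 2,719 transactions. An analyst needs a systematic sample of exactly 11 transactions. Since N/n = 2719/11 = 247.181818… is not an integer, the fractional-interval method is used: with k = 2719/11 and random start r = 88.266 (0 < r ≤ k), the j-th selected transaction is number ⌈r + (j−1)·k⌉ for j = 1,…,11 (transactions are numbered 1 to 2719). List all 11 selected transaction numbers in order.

89, 336, 583, 830, 1077, 1325, 1572, 1819, 2066, 2313, 2561

j=1: r + 0k = 88.266 → ⌈·⌉ = 89
j=2: r + 1k = 335.447818… → ⌈·⌉ = 336
j=3: r + 2k = 582.629636… → ⌈·⌉ = 583
j=4: r + 3k = 829.811454… → ⌈·⌉ = 830
j=5: r + 4k = 1076.993272… → ⌈·⌉ = 1077
j=6: r + 5k = 1324.175090… → ⌈·⌉ = 1325
j=7: r + 6k = 1571.356909… → ⌈·⌉ = 1572
j=8: r + 7k = 1818.538727… → ⌈·⌉ = 1819
j=9: r + 8k = 2065.720545… → ⌈·⌉ = 2066
j=10: r + 9k = 2312.902363… → ⌈·⌉ = 2313
j=11: r + 10k = 2560.084181… → ⌈·⌉ = 2561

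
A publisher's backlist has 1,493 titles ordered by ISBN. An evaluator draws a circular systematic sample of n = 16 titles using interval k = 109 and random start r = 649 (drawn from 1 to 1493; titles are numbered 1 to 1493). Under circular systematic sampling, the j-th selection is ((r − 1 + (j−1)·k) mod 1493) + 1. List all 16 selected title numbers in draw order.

649, 758, 867, 976, 1085, 1194, 1303, 1412, 28, 137, 246, 355, 464, 573, 682, 791

Selection 1: 649
Selection 2: 649 + 109 = 758
Selection 3: 758 + 109 = 867
Selection 4: 867 + 109 = 976
Selection 5: 976 + 109 = 1085
Selection 6: 1085 + 109 = 1194
Selection 7: 1194 + 109 = 1303
Selection 8: 1303 + 109 = 1412
Selection 9: 1412 + 109 = 1521 → 1521 − 1493 = 28
Selection 10: 28 + 109 = 137
Selection 11: 137 + 109 = 246
Selection 12: 246 + 109 = 355
Selection 13: 355 + 109 = 464
Selection 14: 464 + 109 = 573
Selection 15: 573 + 109 = 682
Selection 16: 682 + 109 = 791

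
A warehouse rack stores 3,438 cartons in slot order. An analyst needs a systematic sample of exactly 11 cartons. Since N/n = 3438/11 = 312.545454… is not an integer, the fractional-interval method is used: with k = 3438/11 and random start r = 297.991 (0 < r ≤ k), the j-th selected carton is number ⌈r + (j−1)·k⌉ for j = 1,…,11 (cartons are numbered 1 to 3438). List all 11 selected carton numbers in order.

j=1: r + 0k = 297.991 → ⌈·⌉ = 298
j=2: r + 1k = 610.536454… → ⌈·⌉ = 611
j=3: r + 2k = 923.081909… → ⌈·⌉ = 924
j=4: r + 3k = 1235.627363… → ⌈·⌉ = 1236
j=5: r + 4k = 1548.172818… → ⌈·⌉ = 1549
j=6: r + 5k = 1860.718272… → ⌈·⌉ = 1861
j=7: r + 6k = 2173.263727… → ⌈·⌉ = 2174
j=8: r + 7k = 2485.809181… → ⌈·⌉ = 2486
j=9: r + 8k = 2798.354636… → ⌈·⌉ = 2799
j=10: r + 9k = 3110.900090… → ⌈·⌉ = 3111
j=11: r + 10k = 3423.445545… → ⌈·⌉ = 3424

298, 611, 924, 1236, 1549, 1861, 2174, 2486, 2799, 3111, 3424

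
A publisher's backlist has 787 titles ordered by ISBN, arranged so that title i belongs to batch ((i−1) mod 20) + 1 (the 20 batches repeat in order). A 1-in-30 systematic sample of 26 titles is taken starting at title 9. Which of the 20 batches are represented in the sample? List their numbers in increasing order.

Consecutive selections differ by k = 30, so their batch numbers differ by 30 mod 20 = 10.
gcd(30, 20) = 10, so the sample visits 20/10 = 2 distinct residues mod 20.
Start 9 is batch 9; the batches hit are 9, 19.

9, 19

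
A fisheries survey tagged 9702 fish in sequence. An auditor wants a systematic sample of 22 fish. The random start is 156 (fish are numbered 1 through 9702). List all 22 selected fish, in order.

k = N/n = 9702/22 = 441
fish 1: 156
fish 2: 156 + 441 = 597
fish 3: 597 + 441 = 1038
fish 4: 1038 + 441 = 1479
fish 5: 1479 + 441 = 1920
fish 6: 1920 + 441 = 2361
fish 7: 2361 + 441 = 2802
fish 8: 2802 + 441 = 3243
fish 9: 3243 + 441 = 3684
fish 10: 3684 + 441 = 4125
fish 11: 4125 + 441 = 4566
fish 12: 4566 + 441 = 5007
fish 13: 5007 + 441 = 5448
fish 14: 5448 + 441 = 5889
fish 15: 5889 + 441 = 6330
fish 16: 6330 + 441 = 6771
fish 17: 6771 + 441 = 7212
fish 18: 7212 + 441 = 7653
fish 19: 7653 + 441 = 8094
fish 20: 8094 + 441 = 8535
fish 21: 8535 + 441 = 8976
fish 22: 8976 + 441 = 9417

156, 597, 1038, 1479, 1920, 2361, 2802, 3243, 3684, 4125, 4566, 5007, 5448, 5889, 6330, 6771, 7212, 7653, 8094, 8535, 8976, 9417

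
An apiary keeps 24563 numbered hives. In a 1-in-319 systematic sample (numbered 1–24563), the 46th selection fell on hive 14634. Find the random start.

279

k = 319
r = 14634 − (46−1)×319 = 14634 − 14355 = 279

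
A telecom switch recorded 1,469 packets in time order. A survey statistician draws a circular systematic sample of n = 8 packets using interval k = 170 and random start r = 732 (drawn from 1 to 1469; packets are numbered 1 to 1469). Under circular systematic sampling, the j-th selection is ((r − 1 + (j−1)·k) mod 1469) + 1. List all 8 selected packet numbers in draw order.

Selection 1: 732
Selection 2: 732 + 170 = 902
Selection 3: 902 + 170 = 1072
Selection 4: 1072 + 170 = 1242
Selection 5: 1242 + 170 = 1412
Selection 6: 1412 + 170 = 1582 → 1582 − 1469 = 113
Selection 7: 113 + 170 = 283
Selection 8: 283 + 170 = 453

732, 902, 1072, 1242, 1412, 113, 283, 453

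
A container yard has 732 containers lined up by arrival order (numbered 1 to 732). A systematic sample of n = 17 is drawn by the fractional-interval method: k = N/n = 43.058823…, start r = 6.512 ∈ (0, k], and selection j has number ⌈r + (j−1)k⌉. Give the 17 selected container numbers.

7, 50, 93, 136, 179, 222, 265, 308, 351, 395, 438, 481, 524, 567, 610, 653, 696

j=1: r + 0k = 6.512 → ⌈·⌉ = 7
j=2: r + 1k = 49.570823… → ⌈·⌉ = 50
j=3: r + 2k = 92.629647… → ⌈·⌉ = 93
j=4: r + 3k = 135.688470… → ⌈·⌉ = 136
j=5: r + 4k = 178.747294… → ⌈·⌉ = 179
j=6: r + 5k = 221.806117… → ⌈·⌉ = 222
j=7: r + 6k = 264.864941… → ⌈·⌉ = 265
j=8: r + 7k = 307.923764… → ⌈·⌉ = 308
j=9: r + 8k = 350.982588… → ⌈·⌉ = 351
j=10: r + 9k = 394.041411… → ⌈·⌉ = 395
j=11: r + 10k = 437.100235… → ⌈·⌉ = 438
j=12: r + 11k = 480.159058… → ⌈·⌉ = 481
j=13: r + 12k = 523.217882… → ⌈·⌉ = 524
j=14: r + 13k = 566.276705… → ⌈·⌉ = 567
j=15: r + 14k = 609.335529… → ⌈·⌉ = 610
j=16: r + 15k = 652.394352… → ⌈·⌉ = 653
j=17: r + 16k = 695.453176… → ⌈·⌉ = 696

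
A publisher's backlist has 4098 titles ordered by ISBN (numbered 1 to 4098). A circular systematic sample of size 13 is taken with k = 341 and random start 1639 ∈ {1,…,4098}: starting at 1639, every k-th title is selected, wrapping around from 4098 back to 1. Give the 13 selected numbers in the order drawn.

Selection 1: 1639
Selection 2: 1639 + 341 = 1980
Selection 3: 1980 + 341 = 2321
Selection 4: 2321 + 341 = 2662
Selection 5: 2662 + 341 = 3003
Selection 6: 3003 + 341 = 3344
Selection 7: 3344 + 341 = 3685
Selection 8: 3685 + 341 = 4026
Selection 9: 4026 + 341 = 4367 → 4367 − 4098 = 269
Selection 10: 269 + 341 = 610
Selection 11: 610 + 341 = 951
Selection 12: 951 + 341 = 1292
Selection 13: 1292 + 341 = 1633

1639, 1980, 2321, 2662, 3003, 3344, 3685, 4026, 269, 610, 951, 1292, 1633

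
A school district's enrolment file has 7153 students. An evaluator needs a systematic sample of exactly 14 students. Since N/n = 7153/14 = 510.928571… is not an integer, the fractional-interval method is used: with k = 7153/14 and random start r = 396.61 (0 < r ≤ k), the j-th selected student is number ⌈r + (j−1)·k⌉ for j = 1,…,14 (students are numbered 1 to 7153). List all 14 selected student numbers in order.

397, 908, 1419, 1930, 2441, 2952, 3463, 3974, 4485, 4995, 5506, 6017, 6528, 7039

j=1: r + 0k = 396.61 → ⌈·⌉ = 397
j=2: r + 1k = 907.538571… → ⌈·⌉ = 908
j=3: r + 2k = 1418.467142… → ⌈·⌉ = 1419
j=4: r + 3k = 1929.395714… → ⌈·⌉ = 1930
j=5: r + 4k = 2440.324285… → ⌈·⌉ = 2441
j=6: r + 5k = 2951.252857… → ⌈·⌉ = 2952
j=7: r + 6k = 3462.181428… → ⌈·⌉ = 3463
j=8: r + 7k = 3973.11 → ⌈·⌉ = 3974
j=9: r + 8k = 4484.038571… → ⌈·⌉ = 4485
j=10: r + 9k = 4994.967142… → ⌈·⌉ = 4995
j=11: r + 10k = 5505.895714… → ⌈·⌉ = 5506
j=12: r + 11k = 6016.824285… → ⌈·⌉ = 6017
j=13: r + 12k = 6527.752857… → ⌈·⌉ = 6528
j=14: r + 13k = 7038.681428… → ⌈·⌉ = 7039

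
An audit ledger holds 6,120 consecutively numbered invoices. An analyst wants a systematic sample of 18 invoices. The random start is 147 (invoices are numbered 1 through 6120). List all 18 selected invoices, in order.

147, 487, 827, 1167, 1507, 1847, 2187, 2527, 2867, 3207, 3547, 3887, 4227, 4567, 4907, 5247, 5587, 5927

k = N/n = 6120/18 = 340
invoice 1: 147
invoice 2: 147 + 340 = 487
invoice 3: 487 + 340 = 827
invoice 4: 827 + 340 = 1167
invoice 5: 1167 + 340 = 1507
invoice 6: 1507 + 340 = 1847
invoice 7: 1847 + 340 = 2187
invoice 8: 2187 + 340 = 2527
invoice 9: 2527 + 340 = 2867
invoice 10: 2867 + 340 = 3207
invoice 11: 3207 + 340 = 3547
invoice 12: 3547 + 340 = 3887
invoice 13: 3887 + 340 = 4227
invoice 14: 4227 + 340 = 4567
invoice 15: 4567 + 340 = 4907
invoice 16: 4907 + 340 = 5247
invoice 17: 5247 + 340 = 5587
invoice 18: 5587 + 340 = 5927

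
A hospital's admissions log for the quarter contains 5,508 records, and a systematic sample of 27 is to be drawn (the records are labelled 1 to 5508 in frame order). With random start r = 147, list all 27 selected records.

k = N/n = 5508/27 = 204
record 1: 147
record 2: 147 + 204 = 351
record 3: 351 + 204 = 555
record 4: 555 + 204 = 759
record 5: 759 + 204 = 963
record 6: 963 + 204 = 1167
record 7: 1167 + 204 = 1371
record 8: 1371 + 204 = 1575
record 9: 1575 + 204 = 1779
record 10: 1779 + 204 = 1983
record 11: 1983 + 204 = 2187
record 12: 2187 + 204 = 2391
record 13: 2391 + 204 = 2595
record 14: 2595 + 204 = 2799
record 15: 2799 + 204 = 3003
record 16: 3003 + 204 = 3207
record 17: 3207 + 204 = 3411
record 18: 3411 + 204 = 3615
record 19: 3615 + 204 = 3819
record 20: 3819 + 204 = 4023
record 21: 4023 + 204 = 4227
record 22: 4227 + 204 = 4431
record 23: 4431 + 204 = 4635
record 24: 4635 + 204 = 4839
record 25: 4839 + 204 = 5043
record 26: 5043 + 204 = 5247
record 27: 5247 + 204 = 5451

147, 351, 555, 759, 963, 1167, 1371, 1575, 1779, 1983, 2187, 2391, 2595, 2799, 3003, 3207, 3411, 3615, 3819, 4023, 4227, 4431, 4635, 4839, 5043, 5247, 5451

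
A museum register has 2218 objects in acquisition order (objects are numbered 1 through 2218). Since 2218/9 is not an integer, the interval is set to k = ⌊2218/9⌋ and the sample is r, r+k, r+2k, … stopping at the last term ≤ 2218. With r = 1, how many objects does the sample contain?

k = ⌊2218/9⌋ = 246
Achieved size = ⌊(2218 − 1)/246⌋ + 1 = ⌊2217/246⌋ + 1 = 9 + 1 = 10
(last selection: 1 + 9×246 = 2215 ≤ 2218; next would be 2461 > 2218)

10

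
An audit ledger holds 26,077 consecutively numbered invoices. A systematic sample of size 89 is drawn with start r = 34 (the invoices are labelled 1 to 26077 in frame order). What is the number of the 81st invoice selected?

k = 26077/89 = 293
81st selection = r + (81−1)·k = 34 + 80×293 = 34 + 23440 = 23474

23474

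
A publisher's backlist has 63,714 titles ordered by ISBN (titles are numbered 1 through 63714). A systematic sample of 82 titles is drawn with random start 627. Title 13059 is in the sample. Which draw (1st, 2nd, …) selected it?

k = 63714/82 = 777
position = (13059 − 627)/777 + 1 = 12432/777 + 1 = 16 + 1 = 17

17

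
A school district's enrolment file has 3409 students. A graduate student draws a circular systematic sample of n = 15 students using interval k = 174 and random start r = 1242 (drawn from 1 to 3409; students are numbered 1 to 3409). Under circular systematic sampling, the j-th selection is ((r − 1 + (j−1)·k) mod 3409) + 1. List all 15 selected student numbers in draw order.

Selection 1: 1242
Selection 2: 1242 + 174 = 1416
Selection 3: 1416 + 174 = 1590
Selection 4: 1590 + 174 = 1764
Selection 5: 1764 + 174 = 1938
Selection 6: 1938 + 174 = 2112
Selection 7: 2112 + 174 = 2286
Selection 8: 2286 + 174 = 2460
Selection 9: 2460 + 174 = 2634
Selection 10: 2634 + 174 = 2808
Selection 11: 2808 + 174 = 2982
Selection 12: 2982 + 174 = 3156
Selection 13: 3156 + 174 = 3330
Selection 14: 3330 + 174 = 3504 → 3504 − 3409 = 95
Selection 15: 95 + 174 = 269

1242, 1416, 1590, 1764, 1938, 2112, 2286, 2460, 2634, 2808, 2982, 3156, 3330, 95, 269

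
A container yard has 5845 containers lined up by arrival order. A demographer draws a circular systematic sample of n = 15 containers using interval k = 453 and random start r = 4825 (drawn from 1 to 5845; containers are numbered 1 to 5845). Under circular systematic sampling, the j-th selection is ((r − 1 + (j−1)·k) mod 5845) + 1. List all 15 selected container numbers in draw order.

Selection 1: 4825
Selection 2: 4825 + 453 = 5278
Selection 3: 5278 + 453 = 5731
Selection 4: 5731 + 453 = 6184 → 6184 − 5845 = 339
Selection 5: 339 + 453 = 792
Selection 6: 792 + 453 = 1245
Selection 7: 1245 + 453 = 1698
Selection 8: 1698 + 453 = 2151
Selection 9: 2151 + 453 = 2604
Selection 10: 2604 + 453 = 3057
Selection 11: 3057 + 453 = 3510
Selection 12: 3510 + 453 = 3963
Selection 13: 3963 + 453 = 4416
Selection 14: 4416 + 453 = 4869
Selection 15: 4869 + 453 = 5322

4825, 5278, 5731, 339, 792, 1245, 1698, 2151, 2604, 3057, 3510, 3963, 4416, 4869, 5322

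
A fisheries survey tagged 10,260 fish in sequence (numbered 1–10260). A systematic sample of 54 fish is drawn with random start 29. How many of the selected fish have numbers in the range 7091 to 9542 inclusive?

13

k = 10260/54 = 190
First selection ≥ 7091: 29 + ⌈(7091−29)/190⌉·190 = 29 + 38×190 = 7249
Last selection ≤ 9542: 29 + ⌊(9542−29)/190⌋·190 = 29 + 50×190 = 9529
Count = 50 − 38 + 1 = 13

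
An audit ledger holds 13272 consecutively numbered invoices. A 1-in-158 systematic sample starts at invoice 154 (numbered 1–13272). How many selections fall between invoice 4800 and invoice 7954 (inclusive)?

20

k = 158
First selection ≥ 4800: 154 + ⌈(4800−154)/158⌉·158 = 154 + 30×158 = 4894
Last selection ≤ 7954: 154 + ⌊(7954−154)/158⌋·158 = 154 + 49×158 = 7896
Count = 49 − 30 + 1 = 20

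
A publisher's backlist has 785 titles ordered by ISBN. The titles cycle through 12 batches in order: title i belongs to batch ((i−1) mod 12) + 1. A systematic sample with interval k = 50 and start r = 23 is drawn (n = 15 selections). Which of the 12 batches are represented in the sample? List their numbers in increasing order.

1, 3, 5, 7, 9, 11

Consecutive selections differ by k = 50, so their batch numbers differ by 50 mod 12 = 2.
gcd(50, 12) = 2, so the sample visits 12/2 = 6 distinct residues mod 12.
Start 23 is batch 11; the batches hit are 1, 3, 5, 7, 9, 11.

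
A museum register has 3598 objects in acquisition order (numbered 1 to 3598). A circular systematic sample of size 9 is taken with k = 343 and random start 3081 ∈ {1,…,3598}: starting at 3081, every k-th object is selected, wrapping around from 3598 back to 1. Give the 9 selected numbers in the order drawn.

3081, 3424, 169, 512, 855, 1198, 1541, 1884, 2227

Selection 1: 3081
Selection 2: 3081 + 343 = 3424
Selection 3: 3424 + 343 = 3767 → 3767 − 3598 = 169
Selection 4: 169 + 343 = 512
Selection 5: 512 + 343 = 855
Selection 6: 855 + 343 = 1198
Selection 7: 1198 + 343 = 1541
Selection 8: 1541 + 343 = 1884
Selection 9: 1884 + 343 = 2227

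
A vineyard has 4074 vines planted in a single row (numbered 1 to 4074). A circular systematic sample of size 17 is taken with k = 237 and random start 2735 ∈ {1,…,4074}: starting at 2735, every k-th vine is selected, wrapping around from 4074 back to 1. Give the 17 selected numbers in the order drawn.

2735, 2972, 3209, 3446, 3683, 3920, 83, 320, 557, 794, 1031, 1268, 1505, 1742, 1979, 2216, 2453

Selection 1: 2735
Selection 2: 2735 + 237 = 2972
Selection 3: 2972 + 237 = 3209
Selection 4: 3209 + 237 = 3446
Selection 5: 3446 + 237 = 3683
Selection 6: 3683 + 237 = 3920
Selection 7: 3920 + 237 = 4157 → 4157 − 4074 = 83
Selection 8: 83 + 237 = 320
Selection 9: 320 + 237 = 557
Selection 10: 557 + 237 = 794
Selection 11: 794 + 237 = 1031
Selection 12: 1031 + 237 = 1268
Selection 13: 1268 + 237 = 1505
Selection 14: 1505 + 237 = 1742
Selection 15: 1742 + 237 = 1979
Selection 16: 1979 + 237 = 2216
Selection 17: 2216 + 237 = 2453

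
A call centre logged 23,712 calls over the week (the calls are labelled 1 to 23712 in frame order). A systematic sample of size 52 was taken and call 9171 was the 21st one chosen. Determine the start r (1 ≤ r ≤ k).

k = 23712/52 = 456
r = 9171 − (21−1)×456 = 9171 − 9120 = 51

51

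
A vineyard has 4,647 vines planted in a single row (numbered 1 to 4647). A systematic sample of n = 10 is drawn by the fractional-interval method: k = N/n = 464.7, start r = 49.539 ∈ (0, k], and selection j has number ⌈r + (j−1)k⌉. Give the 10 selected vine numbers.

j=1: r + 0k = 49.539 → ⌈·⌉ = 50
j=2: r + 1k = 514.239 → ⌈·⌉ = 515
j=3: r + 2k = 978.939 → ⌈·⌉ = 979
j=4: r + 3k = 1443.639 → ⌈·⌉ = 1444
j=5: r + 4k = 1908.339 → ⌈·⌉ = 1909
j=6: r + 5k = 2373.039 → ⌈·⌉ = 2374
j=7: r + 6k = 2837.739 → ⌈·⌉ = 2838
j=8: r + 7k = 3302.439 → ⌈·⌉ = 3303
j=9: r + 8k = 3767.139 → ⌈·⌉ = 3768
j=10: r + 9k = 4231.839 → ⌈·⌉ = 4232

50, 515, 979, 1444, 1909, 2374, 2838, 3303, 3768, 4232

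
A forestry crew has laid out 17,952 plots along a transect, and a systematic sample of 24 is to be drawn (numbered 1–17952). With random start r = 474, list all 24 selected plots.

474, 1222, 1970, 2718, 3466, 4214, 4962, 5710, 6458, 7206, 7954, 8702, 9450, 10198, 10946, 11694, 12442, 13190, 13938, 14686, 15434, 16182, 16930, 17678

k = N/n = 17952/24 = 748
plot 1: 474
plot 2: 474 + 748 = 1222
plot 3: 1222 + 748 = 1970
plot 4: 1970 + 748 = 2718
plot 5: 2718 + 748 = 3466
plot 6: 3466 + 748 = 4214
plot 7: 4214 + 748 = 4962
plot 8: 4962 + 748 = 5710
plot 9: 5710 + 748 = 6458
plot 10: 6458 + 748 = 7206
plot 11: 7206 + 748 = 7954
plot 12: 7954 + 748 = 8702
plot 13: 8702 + 748 = 9450
plot 14: 9450 + 748 = 10198
plot 15: 10198 + 748 = 10946
plot 16: 10946 + 748 = 11694
plot 17: 11694 + 748 = 12442
plot 18: 12442 + 748 = 13190
plot 19: 13190 + 748 = 13938
plot 20: 13938 + 748 = 14686
plot 21: 14686 + 748 = 15434
plot 22: 15434 + 748 = 16182
plot 23: 16182 + 748 = 16930
plot 24: 16930 + 748 = 17678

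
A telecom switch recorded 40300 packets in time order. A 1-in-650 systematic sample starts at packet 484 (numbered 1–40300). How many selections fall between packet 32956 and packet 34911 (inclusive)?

3

k = 650
First selection ≥ 32956: 484 + ⌈(32956−484)/650⌉·650 = 484 + 50×650 = 32984
Last selection ≤ 34911: 484 + ⌊(34911−484)/650⌋·650 = 484 + 52×650 = 34284
Count = 52 − 50 + 1 = 3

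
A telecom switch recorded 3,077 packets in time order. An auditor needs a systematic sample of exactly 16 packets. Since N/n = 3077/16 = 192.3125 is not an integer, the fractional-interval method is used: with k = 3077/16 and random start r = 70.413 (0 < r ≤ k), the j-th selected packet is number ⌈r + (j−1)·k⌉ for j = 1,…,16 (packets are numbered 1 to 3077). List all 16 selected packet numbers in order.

71, 263, 456, 648, 840, 1032, 1225, 1417, 1609, 1802, 1994, 2186, 2379, 2571, 2763, 2956

j=1: r + 0k = 70.413 → ⌈·⌉ = 71
j=2: r + 1k = 262.7255 → ⌈·⌉ = 263
j=3: r + 2k = 455.038 → ⌈·⌉ = 456
j=4: r + 3k = 647.3505 → ⌈·⌉ = 648
j=5: r + 4k = 839.663 → ⌈·⌉ = 840
j=6: r + 5k = 1031.9755 → ⌈·⌉ = 1032
j=7: r + 6k = 1224.288 → ⌈·⌉ = 1225
j=8: r + 7k = 1416.6005 → ⌈·⌉ = 1417
j=9: r + 8k = 1608.913 → ⌈·⌉ = 1609
j=10: r + 9k = 1801.2255 → ⌈·⌉ = 1802
j=11: r + 10k = 1993.538 → ⌈·⌉ = 1994
j=12: r + 11k = 2185.8505 → ⌈·⌉ = 2186
j=13: r + 12k = 2378.163 → ⌈·⌉ = 2379
j=14: r + 13k = 2570.4755 → ⌈·⌉ = 2571
j=15: r + 14k = 2762.788 → ⌈·⌉ = 2763
j=16: r + 15k = 2955.1005 → ⌈·⌉ = 2956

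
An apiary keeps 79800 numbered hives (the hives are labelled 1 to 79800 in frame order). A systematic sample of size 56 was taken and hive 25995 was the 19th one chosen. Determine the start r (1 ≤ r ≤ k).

345

k = 79800/56 = 1425
r = 25995 − (19−1)×1425 = 25995 − 25650 = 345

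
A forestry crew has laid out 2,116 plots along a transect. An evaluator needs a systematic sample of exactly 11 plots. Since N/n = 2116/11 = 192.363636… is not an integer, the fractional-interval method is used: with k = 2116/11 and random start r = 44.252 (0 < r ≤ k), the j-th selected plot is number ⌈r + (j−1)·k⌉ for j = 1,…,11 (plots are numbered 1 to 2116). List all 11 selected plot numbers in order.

j=1: r + 0k = 44.252 → ⌈·⌉ = 45
j=2: r + 1k = 236.615636… → ⌈·⌉ = 237
j=3: r + 2k = 428.979272… → ⌈·⌉ = 429
j=4: r + 3k = 621.342909… → ⌈·⌉ = 622
j=5: r + 4k = 813.706545… → ⌈·⌉ = 814
j=6: r + 5k = 1006.070181… → ⌈·⌉ = 1007
j=7: r + 6k = 1198.433818… → ⌈·⌉ = 1199
j=8: r + 7k = 1390.797454… → ⌈·⌉ = 1391
j=9: r + 8k = 1583.161090… → ⌈·⌉ = 1584
j=10: r + 9k = 1775.524727… → ⌈·⌉ = 1776
j=11: r + 10k = 1967.888363… → ⌈·⌉ = 1968

45, 237, 429, 622, 814, 1007, 1199, 1391, 1584, 1776, 1968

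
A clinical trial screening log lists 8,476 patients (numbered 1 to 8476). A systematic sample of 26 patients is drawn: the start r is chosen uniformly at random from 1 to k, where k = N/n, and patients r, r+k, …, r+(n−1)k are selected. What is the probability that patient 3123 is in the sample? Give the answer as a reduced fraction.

k = 8476/26 = 326.
Patient 3123 is selected iff r ≡ 3123 (mod 326); exactly one such r in {1,…,326}.
Inclusion probability = 1/326.

1/326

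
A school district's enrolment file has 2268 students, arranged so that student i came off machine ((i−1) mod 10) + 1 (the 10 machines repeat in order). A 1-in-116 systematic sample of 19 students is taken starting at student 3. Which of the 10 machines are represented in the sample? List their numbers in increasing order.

1, 3, 5, 7, 9

Consecutive selections differ by k = 116, so their machine numbers differ by 116 mod 10 = 6.
gcd(116, 10) = 2, so the sample visits 10/2 = 5 distinct residues mod 10.
Start 3 is machine 3; the machines hit are 1, 3, 5, 7, 9.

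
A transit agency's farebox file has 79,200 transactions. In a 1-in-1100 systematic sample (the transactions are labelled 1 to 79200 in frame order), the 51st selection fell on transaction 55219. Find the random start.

219

k = 1100
r = 55219 − (51−1)×1100 = 55219 − 55000 = 219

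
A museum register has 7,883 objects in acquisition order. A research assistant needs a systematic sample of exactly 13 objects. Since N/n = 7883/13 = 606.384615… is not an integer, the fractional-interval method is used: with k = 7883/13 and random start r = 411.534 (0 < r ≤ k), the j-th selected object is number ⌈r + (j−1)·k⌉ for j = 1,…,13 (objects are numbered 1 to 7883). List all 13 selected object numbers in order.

412, 1018, 1625, 2231, 2838, 3444, 4050, 4657, 5263, 5869, 6476, 7082, 7689

j=1: r + 0k = 411.534 → ⌈·⌉ = 412
j=2: r + 1k = 1017.918615… → ⌈·⌉ = 1018
j=3: r + 2k = 1624.303230… → ⌈·⌉ = 1625
j=4: r + 3k = 2230.687846… → ⌈·⌉ = 2231
j=5: r + 4k = 2837.072461… → ⌈·⌉ = 2838
j=6: r + 5k = 3443.457076… → ⌈·⌉ = 3444
j=7: r + 6k = 4049.841692… → ⌈·⌉ = 4050
j=8: r + 7k = 4656.226307… → ⌈·⌉ = 4657
j=9: r + 8k = 5262.610923… → ⌈·⌉ = 5263
j=10: r + 9k = 5868.995538… → ⌈·⌉ = 5869
j=11: r + 10k = 6475.380153… → ⌈·⌉ = 6476
j=12: r + 11k = 7081.764769… → ⌈·⌉ = 7082
j=13: r + 12k = 7688.149384… → ⌈·⌉ = 7689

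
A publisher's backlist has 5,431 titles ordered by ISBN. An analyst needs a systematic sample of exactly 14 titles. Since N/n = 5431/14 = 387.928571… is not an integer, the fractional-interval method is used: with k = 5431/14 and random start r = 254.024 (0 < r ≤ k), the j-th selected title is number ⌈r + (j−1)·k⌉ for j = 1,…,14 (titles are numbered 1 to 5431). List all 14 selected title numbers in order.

j=1: r + 0k = 254.024 → ⌈·⌉ = 255
j=2: r + 1k = 641.952571… → ⌈·⌉ = 642
j=3: r + 2k = 1029.881142… → ⌈·⌉ = 1030
j=4: r + 3k = 1417.809714… → ⌈·⌉ = 1418
j=5: r + 4k = 1805.738285… → ⌈·⌉ = 1806
j=6: r + 5k = 2193.666857… → ⌈·⌉ = 2194
j=7: r + 6k = 2581.595428… → ⌈·⌉ = 2582
j=8: r + 7k = 2969.524 → ⌈·⌉ = 2970
j=9: r + 8k = 3357.452571… → ⌈·⌉ = 3358
j=10: r + 9k = 3745.381142… → ⌈·⌉ = 3746
j=11: r + 10k = 4133.309714… → ⌈·⌉ = 4134
j=12: r + 11k = 4521.238285… → ⌈·⌉ = 4522
j=13: r + 12k = 4909.166857… → ⌈·⌉ = 4910
j=14: r + 13k = 5297.095428… → ⌈·⌉ = 5298

255, 642, 1030, 1418, 1806, 2194, 2582, 2970, 3358, 3746, 4134, 4522, 4910, 5298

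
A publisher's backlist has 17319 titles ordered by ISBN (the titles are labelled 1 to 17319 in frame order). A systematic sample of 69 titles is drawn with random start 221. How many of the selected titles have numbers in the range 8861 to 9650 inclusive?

3

k = 17319/69 = 251
First selection ≥ 8861: 221 + ⌈(8861−221)/251⌉·251 = 221 + 35×251 = 9006
Last selection ≤ 9650: 221 + ⌊(9650−221)/251⌋·251 = 221 + 37×251 = 9508
Count = 37 − 35 + 1 = 3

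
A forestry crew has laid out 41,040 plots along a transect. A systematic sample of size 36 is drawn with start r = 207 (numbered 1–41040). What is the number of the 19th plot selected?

k = 41040/36 = 1140
19th selection = r + (19−1)·k = 207 + 18×1140 = 207 + 20520 = 20727

20727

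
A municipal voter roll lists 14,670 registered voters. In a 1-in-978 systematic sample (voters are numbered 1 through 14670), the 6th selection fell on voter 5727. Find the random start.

837

k = 978
r = 5727 − (6−1)×978 = 5727 − 4890 = 837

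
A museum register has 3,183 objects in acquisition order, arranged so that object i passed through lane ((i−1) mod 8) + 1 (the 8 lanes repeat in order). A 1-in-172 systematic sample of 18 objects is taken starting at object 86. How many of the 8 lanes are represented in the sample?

Consecutive selections differ by k = 172, so their lane numbers differ by 172 mod 8 = 4.
gcd(172, 8) = 4, so the sample visits 8/4 = 2 distinct residues mod 8.
Start 86 is lane 6; the lanes hit are 2, 6.

2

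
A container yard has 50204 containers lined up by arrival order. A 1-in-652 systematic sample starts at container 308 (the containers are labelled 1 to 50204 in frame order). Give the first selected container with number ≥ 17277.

k = 652
Steps past start: ⌈(17277 − 308)/652⌉ = ⌈16969/652⌉ = 27
Selected container: 308 + 27×652 = 17912

17912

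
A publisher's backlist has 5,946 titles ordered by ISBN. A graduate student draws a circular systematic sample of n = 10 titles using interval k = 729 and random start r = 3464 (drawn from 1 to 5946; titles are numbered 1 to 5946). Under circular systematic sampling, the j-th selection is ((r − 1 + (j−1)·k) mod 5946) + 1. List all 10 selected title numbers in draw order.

3464, 4193, 4922, 5651, 434, 1163, 1892, 2621, 3350, 4079

Selection 1: 3464
Selection 2: 3464 + 729 = 4193
Selection 3: 4193 + 729 = 4922
Selection 4: 4922 + 729 = 5651
Selection 5: 5651 + 729 = 6380 → 6380 − 5946 = 434
Selection 6: 434 + 729 = 1163
Selection 7: 1163 + 729 = 1892
Selection 8: 1892 + 729 = 2621
Selection 9: 2621 + 729 = 3350
Selection 10: 3350 + 729 = 4079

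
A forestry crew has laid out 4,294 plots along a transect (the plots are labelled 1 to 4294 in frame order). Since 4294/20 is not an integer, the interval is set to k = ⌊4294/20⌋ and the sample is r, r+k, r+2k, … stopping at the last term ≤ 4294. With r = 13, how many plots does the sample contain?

k = ⌊4294/20⌋ = 214
Achieved size = ⌊(4294 − 13)/214⌋ + 1 = ⌊4281/214⌋ + 1 = 20 + 1 = 21
(last selection: 13 + 20×214 = 4293 ≤ 4294; next would be 4507 > 4294)

21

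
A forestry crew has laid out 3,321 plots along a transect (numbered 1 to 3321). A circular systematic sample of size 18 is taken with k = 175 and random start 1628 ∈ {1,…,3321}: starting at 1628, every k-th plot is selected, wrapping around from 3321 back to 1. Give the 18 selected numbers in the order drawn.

Selection 1: 1628
Selection 2: 1628 + 175 = 1803
Selection 3: 1803 + 175 = 1978
Selection 4: 1978 + 175 = 2153
Selection 5: 2153 + 175 = 2328
Selection 6: 2328 + 175 = 2503
Selection 7: 2503 + 175 = 2678
Selection 8: 2678 + 175 = 2853
Selection 9: 2853 + 175 = 3028
Selection 10: 3028 + 175 = 3203
Selection 11: 3203 + 175 = 3378 → 3378 − 3321 = 57
Selection 12: 57 + 175 = 232
Selection 13: 232 + 175 = 407
Selection 14: 407 + 175 = 582
Selection 15: 582 + 175 = 757
Selection 16: 757 + 175 = 932
Selection 17: 932 + 175 = 1107
Selection 18: 1107 + 175 = 1282

1628, 1803, 1978, 2153, 2328, 2503, 2678, 2853, 3028, 3203, 57, 232, 407, 582, 757, 932, 1107, 1282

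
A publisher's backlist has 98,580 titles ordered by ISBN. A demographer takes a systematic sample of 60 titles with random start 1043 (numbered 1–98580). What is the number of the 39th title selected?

63477

k = 98580/60 = 1643
39th selection = r + (39−1)·k = 1043 + 38×1643 = 1043 + 62434 = 63477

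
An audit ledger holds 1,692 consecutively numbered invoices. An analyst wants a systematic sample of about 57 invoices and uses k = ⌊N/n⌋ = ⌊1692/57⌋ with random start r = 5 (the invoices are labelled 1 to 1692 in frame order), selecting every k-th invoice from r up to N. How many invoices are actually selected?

59

k = ⌊1692/57⌋ = 29
Achieved size = ⌊(1692 − 5)/29⌋ + 1 = ⌊1687/29⌋ + 1 = 58 + 1 = 59
(last selection: 5 + 58×29 = 1687 ≤ 1692; next would be 1716 > 1692)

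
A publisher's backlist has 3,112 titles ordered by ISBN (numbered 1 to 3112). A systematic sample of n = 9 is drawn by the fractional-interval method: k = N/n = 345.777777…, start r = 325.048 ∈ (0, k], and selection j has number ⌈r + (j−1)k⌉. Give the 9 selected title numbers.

326, 671, 1017, 1363, 1709, 2054, 2400, 2746, 3092

j=1: r + 0k = 325.048 → ⌈·⌉ = 326
j=2: r + 1k = 670.825777… → ⌈·⌉ = 671
j=3: r + 2k = 1016.603555… → ⌈·⌉ = 1017
j=4: r + 3k = 1362.381333… → ⌈·⌉ = 1363
j=5: r + 4k = 1708.159111… → ⌈·⌉ = 1709
j=6: r + 5k = 2053.936888… → ⌈·⌉ = 2054
j=7: r + 6k = 2399.714666… → ⌈·⌉ = 2400
j=8: r + 7k = 2745.492444… → ⌈·⌉ = 2746
j=9: r + 8k = 3091.270222… → ⌈·⌉ = 3092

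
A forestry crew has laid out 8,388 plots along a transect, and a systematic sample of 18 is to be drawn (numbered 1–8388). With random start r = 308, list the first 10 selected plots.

k = N/n = 8388/18 = 466
plot 1: 308
plot 2: 308 + 466 = 774
plot 3: 774 + 466 = 1240
plot 4: 1240 + 466 = 1706
plot 5: 1706 + 466 = 2172
plot 6: 2172 + 466 = 2638
plot 7: 2638 + 466 = 3104
plot 8: 3104 + 466 = 3570
plot 9: 3570 + 466 = 4036
plot 10: 4036 + 466 = 4502

308, 774, 1240, 1706, 2172, 2638, 3104, 3570, 4036, 4502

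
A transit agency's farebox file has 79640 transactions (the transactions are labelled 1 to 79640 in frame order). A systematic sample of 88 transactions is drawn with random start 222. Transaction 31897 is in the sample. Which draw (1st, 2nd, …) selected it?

k = 79640/88 = 905
position = (31897 − 222)/905 + 1 = 31675/905 + 1 = 35 + 1 = 36

36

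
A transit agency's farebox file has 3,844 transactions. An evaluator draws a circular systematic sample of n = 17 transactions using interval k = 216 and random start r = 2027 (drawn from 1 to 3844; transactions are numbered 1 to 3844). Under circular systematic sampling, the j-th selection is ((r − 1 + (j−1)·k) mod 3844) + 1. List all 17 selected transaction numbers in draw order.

2027, 2243, 2459, 2675, 2891, 3107, 3323, 3539, 3755, 127, 343, 559, 775, 991, 1207, 1423, 1639

Selection 1: 2027
Selection 2: 2027 + 216 = 2243
Selection 3: 2243 + 216 = 2459
Selection 4: 2459 + 216 = 2675
Selection 5: 2675 + 216 = 2891
Selection 6: 2891 + 216 = 3107
Selection 7: 3107 + 216 = 3323
Selection 8: 3323 + 216 = 3539
Selection 9: 3539 + 216 = 3755
Selection 10: 3755 + 216 = 3971 → 3971 − 3844 = 127
Selection 11: 127 + 216 = 343
Selection 12: 343 + 216 = 559
Selection 13: 559 + 216 = 775
Selection 14: 775 + 216 = 991
Selection 15: 991 + 216 = 1207
Selection 16: 1207 + 216 = 1423
Selection 17: 1423 + 216 = 1639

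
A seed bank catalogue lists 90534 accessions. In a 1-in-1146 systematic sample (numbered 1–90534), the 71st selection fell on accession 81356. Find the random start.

k = 1146
r = 81356 − (71−1)×1146 = 81356 − 80220 = 1136

1136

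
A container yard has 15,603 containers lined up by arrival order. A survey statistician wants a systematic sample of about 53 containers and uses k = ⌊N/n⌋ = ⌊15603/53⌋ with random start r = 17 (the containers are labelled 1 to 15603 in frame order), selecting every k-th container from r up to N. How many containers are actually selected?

k = ⌊15603/53⌋ = 294
Achieved size = ⌊(15603 − 17)/294⌋ + 1 = ⌊15586/294⌋ + 1 = 53 + 1 = 54
(last selection: 17 + 53×294 = 15599 ≤ 15603; next would be 15893 > 15603)

54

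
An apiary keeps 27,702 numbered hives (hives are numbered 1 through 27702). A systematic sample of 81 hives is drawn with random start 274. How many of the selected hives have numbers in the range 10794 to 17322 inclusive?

19

k = 27702/81 = 342
First selection ≥ 10794: 274 + ⌈(10794−274)/342⌉·342 = 274 + 31×342 = 10876
Last selection ≤ 17322: 274 + ⌊(17322−274)/342⌋·342 = 274 + 49×342 = 17032
Count = 49 − 31 + 1 = 19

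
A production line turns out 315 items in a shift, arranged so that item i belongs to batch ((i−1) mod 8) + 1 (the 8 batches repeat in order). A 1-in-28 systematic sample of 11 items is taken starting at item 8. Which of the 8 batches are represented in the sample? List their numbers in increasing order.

4, 8

Consecutive selections differ by k = 28, so their batch numbers differ by 28 mod 8 = 4.
gcd(28, 8) = 4, so the sample visits 8/4 = 2 distinct residues mod 8.
Start 8 is batch 8; the batches hit are 4, 8.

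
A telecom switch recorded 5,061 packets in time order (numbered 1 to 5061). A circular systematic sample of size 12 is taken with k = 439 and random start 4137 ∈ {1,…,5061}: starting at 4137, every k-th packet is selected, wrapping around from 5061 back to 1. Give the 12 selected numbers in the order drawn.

Selection 1: 4137
Selection 2: 4137 + 439 = 4576
Selection 3: 4576 + 439 = 5015
Selection 4: 5015 + 439 = 5454 → 5454 − 5061 = 393
Selection 5: 393 + 439 = 832
Selection 6: 832 + 439 = 1271
Selection 7: 1271 + 439 = 1710
Selection 8: 1710 + 439 = 2149
Selection 9: 2149 + 439 = 2588
Selection 10: 2588 + 439 = 3027
Selection 11: 3027 + 439 = 3466
Selection 12: 3466 + 439 = 3905

4137, 4576, 5015, 393, 832, 1271, 1710, 2149, 2588, 3027, 3466, 3905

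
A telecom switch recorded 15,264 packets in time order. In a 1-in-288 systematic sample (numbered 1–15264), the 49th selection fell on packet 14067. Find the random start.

k = 288
r = 14067 − (49−1)×288 = 14067 − 13824 = 243

243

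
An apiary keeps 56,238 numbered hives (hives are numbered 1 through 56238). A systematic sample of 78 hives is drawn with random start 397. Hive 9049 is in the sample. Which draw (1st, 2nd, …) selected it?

13

k = 56238/78 = 721
position = (9049 − 397)/721 + 1 = 8652/721 + 1 = 12 + 1 = 13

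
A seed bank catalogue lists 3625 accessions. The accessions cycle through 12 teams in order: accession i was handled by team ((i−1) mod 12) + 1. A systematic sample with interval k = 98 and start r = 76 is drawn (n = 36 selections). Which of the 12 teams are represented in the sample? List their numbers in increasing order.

Consecutive selections differ by k = 98, so their team numbers differ by 98 mod 12 = 2.
gcd(98, 12) = 2, so the sample visits 12/2 = 6 distinct residues mod 12.
Start 76 is team 4; the teams hit are 2, 4, 6, 8, 10, 12.

2, 4, 6, 8, 10, 12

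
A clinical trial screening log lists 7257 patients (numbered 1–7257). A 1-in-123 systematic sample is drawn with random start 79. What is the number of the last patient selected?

7213

k = 123
59th selection = r + (59−1)·k = 79 + 58×123 = 79 + 7134 = 7213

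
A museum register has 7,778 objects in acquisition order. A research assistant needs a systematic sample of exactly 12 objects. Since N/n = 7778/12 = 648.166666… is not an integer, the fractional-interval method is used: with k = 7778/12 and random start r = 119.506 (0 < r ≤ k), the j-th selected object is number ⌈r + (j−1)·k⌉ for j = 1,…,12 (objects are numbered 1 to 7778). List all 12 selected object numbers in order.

120, 768, 1416, 2065, 2713, 3361, 4009, 4657, 5305, 5954, 6602, 7250

j=1: r + 0k = 119.506 → ⌈·⌉ = 120
j=2: r + 1k = 767.672666… → ⌈·⌉ = 768
j=3: r + 2k = 1415.839333… → ⌈·⌉ = 1416
j=4: r + 3k = 2064.006 → ⌈·⌉ = 2065
j=5: r + 4k = 2712.172666… → ⌈·⌉ = 2713
j=6: r + 5k = 3360.339333… → ⌈·⌉ = 3361
j=7: r + 6k = 4008.506 → ⌈·⌉ = 4009
j=8: r + 7k = 4656.672666… → ⌈·⌉ = 4657
j=9: r + 8k = 5304.839333… → ⌈·⌉ = 5305
j=10: r + 9k = 5953.006 → ⌈·⌉ = 5954
j=11: r + 10k = 6601.172666… → ⌈·⌉ = 6602
j=12: r + 11k = 7249.339333… → ⌈·⌉ = 7250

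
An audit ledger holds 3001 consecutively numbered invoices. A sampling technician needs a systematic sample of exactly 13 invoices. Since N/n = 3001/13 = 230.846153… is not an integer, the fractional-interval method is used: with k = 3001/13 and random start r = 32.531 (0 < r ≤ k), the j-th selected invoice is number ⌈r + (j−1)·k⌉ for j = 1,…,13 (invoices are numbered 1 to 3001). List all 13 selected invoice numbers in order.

j=1: r + 0k = 32.531 → ⌈·⌉ = 33
j=2: r + 1k = 263.377153… → ⌈·⌉ = 264
j=3: r + 2k = 494.223307… → ⌈·⌉ = 495
j=4: r + 3k = 725.069461… → ⌈·⌉ = 726
j=5: r + 4k = 955.915615… → ⌈·⌉ = 956
j=6: r + 5k = 1186.761769… → ⌈·⌉ = 1187
j=7: r + 6k = 1417.607923… → ⌈·⌉ = 1418
j=8: r + 7k = 1648.454076… → ⌈·⌉ = 1649
j=9: r + 8k = 1879.300230… → ⌈·⌉ = 1880
j=10: r + 9k = 2110.146384… → ⌈·⌉ = 2111
j=11: r + 10k = 2340.992538… → ⌈·⌉ = 2341
j=12: r + 11k = 2571.838692… → ⌈·⌉ = 2572
j=13: r + 12k = 2802.684846… → ⌈·⌉ = 2803

33, 264, 495, 726, 956, 1187, 1418, 1649, 1880, 2111, 2341, 2572, 2803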